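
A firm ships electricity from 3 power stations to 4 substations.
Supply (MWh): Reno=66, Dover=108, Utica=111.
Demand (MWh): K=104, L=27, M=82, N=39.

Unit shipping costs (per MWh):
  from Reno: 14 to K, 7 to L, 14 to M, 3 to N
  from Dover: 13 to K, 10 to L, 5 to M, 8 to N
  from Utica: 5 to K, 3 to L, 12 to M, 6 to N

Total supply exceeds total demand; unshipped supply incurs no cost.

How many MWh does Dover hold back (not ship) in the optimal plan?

26

An optimal plan:
  Reno to L: 20 × 7 = 140
  Reno to N: 39 × 3 = 117
  Dover to M: 82 × 5 = 410
  Utica to K: 104 × 5 = 520
  Utica to L: 7 × 3 = 21
Total cost = 1208.
Dover ships 82 of its 108, leaving 26.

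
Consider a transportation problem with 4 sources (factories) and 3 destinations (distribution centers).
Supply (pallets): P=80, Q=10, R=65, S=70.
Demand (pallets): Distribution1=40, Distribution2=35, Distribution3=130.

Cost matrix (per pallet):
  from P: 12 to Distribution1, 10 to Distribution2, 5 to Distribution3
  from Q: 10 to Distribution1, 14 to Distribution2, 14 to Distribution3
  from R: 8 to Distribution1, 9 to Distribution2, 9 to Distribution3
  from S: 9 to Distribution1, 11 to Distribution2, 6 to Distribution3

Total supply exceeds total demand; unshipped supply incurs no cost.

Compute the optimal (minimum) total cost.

1345

An optimal shipping plan:
  P→Distribution3: 80 × 5 = 400
  R→Distribution1: 30 × 8 = 240
  R→Distribution2: 35 × 9 = 315
  S→Distribution1: 10 × 9 = 90
  S→Distribution3: 50 × 6 = 300
Total = 400 + 240 + 315 + 90 + 300 = 1345.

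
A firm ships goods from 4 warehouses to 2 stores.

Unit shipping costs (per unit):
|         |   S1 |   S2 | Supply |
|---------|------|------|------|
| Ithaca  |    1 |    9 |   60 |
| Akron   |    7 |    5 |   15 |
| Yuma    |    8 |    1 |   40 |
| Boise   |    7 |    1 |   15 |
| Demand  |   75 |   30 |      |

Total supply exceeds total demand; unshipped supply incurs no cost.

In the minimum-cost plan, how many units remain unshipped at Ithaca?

0

Minimum-cost shipments:
  Ithaca to S1: 60 × 1 = 60
  Akron to S1: 15 × 7 = 105
  Yuma to S2: 30 × 1 = 30
Total cost = 195.
Ithaca ships 60 of its 60, leaving 0.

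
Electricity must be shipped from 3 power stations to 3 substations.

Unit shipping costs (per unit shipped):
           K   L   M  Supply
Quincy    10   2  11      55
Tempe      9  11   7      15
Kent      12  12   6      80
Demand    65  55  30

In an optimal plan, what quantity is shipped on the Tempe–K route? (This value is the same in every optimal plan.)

The minimum-cost plan:
  Quincy to L: 55 MWh
  Tempe to K: 15 MWh
  Kent to K: 50 MWh
  Kent to M: 30 MWh
Total cost = 1025.
So Tempe→K carries 15 MWh.

15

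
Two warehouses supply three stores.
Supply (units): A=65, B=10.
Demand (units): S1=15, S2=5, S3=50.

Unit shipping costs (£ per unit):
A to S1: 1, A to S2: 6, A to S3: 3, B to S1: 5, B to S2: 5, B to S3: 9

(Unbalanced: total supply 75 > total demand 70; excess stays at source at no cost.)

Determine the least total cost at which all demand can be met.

190

One minimum-cost allocation:
  A to S1: 15 × £1 = £15
  A to S3: 50 × £3 = £150
  B to S2: 5 × £5 = £25
Total = 15 + 150 + 25 = £190.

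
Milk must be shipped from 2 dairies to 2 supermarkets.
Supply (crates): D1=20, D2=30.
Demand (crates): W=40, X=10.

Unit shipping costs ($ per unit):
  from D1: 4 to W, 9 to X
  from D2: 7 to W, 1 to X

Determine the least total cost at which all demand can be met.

230

Optimal allocation:
  D1->W: 20 × $4 = $80
  D2->W: 20 × $7 = $140
  D2->X: 10 × $1 = $10
Total = 80 + 140 + 10 = $230.
(Supply check: D1 ships 20; D2 ships 30.)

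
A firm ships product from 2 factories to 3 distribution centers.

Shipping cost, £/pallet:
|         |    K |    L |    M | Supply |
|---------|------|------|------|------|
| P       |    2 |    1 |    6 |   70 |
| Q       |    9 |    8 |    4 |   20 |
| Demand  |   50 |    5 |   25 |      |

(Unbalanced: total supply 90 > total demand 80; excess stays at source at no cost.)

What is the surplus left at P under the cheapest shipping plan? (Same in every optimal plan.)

An optimal plan:
  P–K: 50 × £2 = £100
  P–L: 5 × £1 = £5
  P–M: 5 × £6 = £30
  Q–M: 20 × £4 = £80
Total cost = £215.
P ships 60 of its 70, leaving 10.

10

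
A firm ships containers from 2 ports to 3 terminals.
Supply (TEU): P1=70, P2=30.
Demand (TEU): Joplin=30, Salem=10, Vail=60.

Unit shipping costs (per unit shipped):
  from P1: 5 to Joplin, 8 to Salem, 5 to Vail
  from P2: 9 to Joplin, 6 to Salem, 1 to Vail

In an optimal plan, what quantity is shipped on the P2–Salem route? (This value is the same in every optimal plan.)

0

The minimum-cost plan:
  P1→Joplin: 30 TEU
  P1→Salem: 10 TEU
  P1→Vail: 30 TEU
  P2→Vail: 30 TEU
Total cost = 410.
The route P2→Salem is not used.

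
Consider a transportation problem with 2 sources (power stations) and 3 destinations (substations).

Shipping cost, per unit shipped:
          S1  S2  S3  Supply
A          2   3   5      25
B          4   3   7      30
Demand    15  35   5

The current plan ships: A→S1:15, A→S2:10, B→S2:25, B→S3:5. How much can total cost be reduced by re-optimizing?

10

Current plan cost = 15·2 + 10·3 + 25·3 + 5·7 = 170.
Optimal plan:
  A->S1: 15 × 2 = 30
  A->S2: 5 × 3 = 15
  A->S3: 5 × 5 = 25
  B->S2: 30 × 3 = 90
Optimal cost = 160.
Saving = 170 − 160 = 10.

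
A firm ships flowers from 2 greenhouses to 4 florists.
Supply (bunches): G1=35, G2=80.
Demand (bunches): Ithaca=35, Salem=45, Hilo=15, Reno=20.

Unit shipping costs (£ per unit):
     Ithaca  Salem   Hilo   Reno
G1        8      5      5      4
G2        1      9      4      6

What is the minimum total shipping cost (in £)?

An optimal shipping plan:
  G1→Salem: 35 × £5 = £175
  G2→Ithaca: 35 × £1 = £35
  G2→Salem: 10 × £9 = £90
  G2→Hilo: 15 × £4 = £60
  G2→Reno: 20 × £6 = £120
Total = 175 + 35 + 90 + 60 + 120 = £480.

480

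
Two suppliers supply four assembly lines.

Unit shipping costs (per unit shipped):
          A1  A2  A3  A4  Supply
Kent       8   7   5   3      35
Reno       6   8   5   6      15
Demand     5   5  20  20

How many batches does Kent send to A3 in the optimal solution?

10

The minimum-cost plan:
  Kent→A2: 5 × 7 = 35
  Kent→A3: 10 × 5 = 50
  Kent→A4: 20 × 3 = 60
  Reno→A1: 5 × 6 = 30
  Reno→A3: 10 × 5 = 50
Total cost = 225.
So Kent→A3 carries 10 batches.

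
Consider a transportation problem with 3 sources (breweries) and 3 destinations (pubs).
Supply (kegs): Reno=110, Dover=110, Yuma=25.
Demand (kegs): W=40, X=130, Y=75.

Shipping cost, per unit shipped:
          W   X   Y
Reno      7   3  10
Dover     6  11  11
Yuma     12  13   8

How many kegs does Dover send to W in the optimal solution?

Solving gives:
  Reno->X: 110 × 3 = 330
  Dover->W: 40 × 6 = 240
  Dover->X: 20 × 11 = 220
  Dover->Y: 50 × 11 = 550
  Yuma->Y: 25 × 8 = 200
Total cost = 1540.
So Dover→W carries 40 kegs.

40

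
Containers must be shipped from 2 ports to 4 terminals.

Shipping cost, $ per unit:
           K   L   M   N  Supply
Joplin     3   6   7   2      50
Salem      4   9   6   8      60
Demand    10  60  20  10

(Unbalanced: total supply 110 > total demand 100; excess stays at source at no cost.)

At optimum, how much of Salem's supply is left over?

An optimal plan:
  Joplin→L: 40 × $6 = $240
  Joplin→N: 10 × $2 = $20
  Salem→K: 10 × $4 = $40
  Salem→L: 20 × $9 = $180
  Salem→M: 20 × $6 = $120
Total cost = $600.
Salem ships 50 of its 60, leaving 10.

10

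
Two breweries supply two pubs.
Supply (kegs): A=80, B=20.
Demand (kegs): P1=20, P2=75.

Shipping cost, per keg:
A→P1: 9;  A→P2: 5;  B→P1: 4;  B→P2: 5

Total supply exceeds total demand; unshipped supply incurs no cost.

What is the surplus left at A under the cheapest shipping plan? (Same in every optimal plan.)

5

Minimum-cost shipments:
  A to P2: 75 kegs
  B to P1: 20 kegs
Total cost = 455.
A ships 75 of its 80, leaving 5.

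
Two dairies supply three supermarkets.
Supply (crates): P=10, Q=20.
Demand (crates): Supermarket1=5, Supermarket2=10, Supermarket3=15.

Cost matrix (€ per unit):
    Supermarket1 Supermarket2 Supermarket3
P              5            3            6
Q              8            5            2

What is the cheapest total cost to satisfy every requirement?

95

A cheapest plan:
  P to Supermarket1: 5 × €5 = €25
  P to Supermarket2: 5 × €3 = €15
  Q to Supermarket2: 5 × €5 = €25
  Q to Supermarket3: 15 × €2 = €30
Total = 25 + 15 + 25 + 30 = €95.
(Supply check: P ships 10; Q ships 20.)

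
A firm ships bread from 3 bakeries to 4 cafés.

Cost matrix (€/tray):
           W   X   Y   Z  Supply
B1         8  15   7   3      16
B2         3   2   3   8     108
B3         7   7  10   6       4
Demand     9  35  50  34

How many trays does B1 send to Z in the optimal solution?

16

Solving gives:
  B1–Z: 16 × €3 = €48
  B2–W: 9 × €3 = €27
  B2–X: 35 × €2 = €70
  B2–Y: 50 × €3 = €150
  B2–Z: 14 × €8 = €112
  B3–Z: 4 × €6 = €24
Total cost = €431.
So B1→Z carries 16 trays.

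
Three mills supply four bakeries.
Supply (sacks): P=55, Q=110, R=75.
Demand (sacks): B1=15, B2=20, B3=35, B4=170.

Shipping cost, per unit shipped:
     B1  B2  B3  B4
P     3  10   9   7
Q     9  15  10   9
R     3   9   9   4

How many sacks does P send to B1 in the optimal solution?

15

The minimum-cost plan:
  P→B1: 15 × 3 = 45
  P→B2: 20 × 10 = 200
  P→B4: 20 × 7 = 140
  Q→B3: 35 × 10 = 350
  Q→B4: 75 × 9 = 675
  R→B4: 75 × 4 = 300
Total cost = 1710.
So P→B1 carries 15 sacks.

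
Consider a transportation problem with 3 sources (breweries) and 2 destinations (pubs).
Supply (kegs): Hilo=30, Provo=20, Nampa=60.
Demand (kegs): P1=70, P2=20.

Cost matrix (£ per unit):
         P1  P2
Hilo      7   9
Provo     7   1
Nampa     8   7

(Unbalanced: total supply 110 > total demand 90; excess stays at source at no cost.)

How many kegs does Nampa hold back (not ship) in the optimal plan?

20

An optimal plan:
  Hilo–P1: 30 × £7 = £210
  Provo–P2: 20 × £1 = £20
  Nampa–P1: 40 × £8 = £320
Total cost = £550.
Nampa ships 40 of its 60, leaving 20.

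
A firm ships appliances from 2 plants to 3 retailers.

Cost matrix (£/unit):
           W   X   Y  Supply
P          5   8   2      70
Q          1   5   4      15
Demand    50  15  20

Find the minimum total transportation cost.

Optimal allocation:
  P to W: 35 × £5 = £175
  P to X: 15 × £8 = £120
  P to Y: 20 × £2 = £40
  Q to W: 15 × £1 = £15
Total = 175 + 120 + 40 + 15 = £350.

350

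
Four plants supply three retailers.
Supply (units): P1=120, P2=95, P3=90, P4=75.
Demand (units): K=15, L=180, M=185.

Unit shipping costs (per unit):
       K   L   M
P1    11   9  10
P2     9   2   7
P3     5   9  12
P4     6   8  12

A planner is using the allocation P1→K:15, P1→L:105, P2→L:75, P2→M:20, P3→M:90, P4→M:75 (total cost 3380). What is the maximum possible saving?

445

Current plan cost = 15·11 + 105·9 + 75·2 + 20·7 + 90·12 + 75·12 = 3380.
Optimal plan:
  P1->M: 120 units
  P2->L: 95 units
  P3->K: 15 units
  P3->L: 10 units
  P3->M: 65 units
  P4->L: 75 units
Optimal cost = 2935.
Saving = 3380 − 2935 = 445.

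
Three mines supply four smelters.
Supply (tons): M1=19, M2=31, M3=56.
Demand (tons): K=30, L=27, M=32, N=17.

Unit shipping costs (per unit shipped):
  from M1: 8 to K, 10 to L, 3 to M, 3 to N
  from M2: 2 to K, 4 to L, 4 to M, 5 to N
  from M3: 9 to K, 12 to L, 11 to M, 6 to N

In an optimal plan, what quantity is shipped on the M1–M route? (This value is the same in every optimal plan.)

The minimum-cost plan:
  M1–M: 19 × 3 = 57
  M2–L: 27 × 4 = 108
  M2–M: 4 × 4 = 16
  M3–K: 30 × 9 = 270
  M3–M: 9 × 11 = 99
  M3–N: 17 × 6 = 102
Total cost = 652.
So M1→M carries 19 tons.

19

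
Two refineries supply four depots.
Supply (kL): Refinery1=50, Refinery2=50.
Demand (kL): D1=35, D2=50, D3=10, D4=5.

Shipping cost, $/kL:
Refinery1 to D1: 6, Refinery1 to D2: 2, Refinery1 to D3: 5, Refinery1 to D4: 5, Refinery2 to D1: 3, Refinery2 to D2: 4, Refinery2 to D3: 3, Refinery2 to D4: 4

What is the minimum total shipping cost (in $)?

255

Optimal allocation:
  Refinery1 to D2: 50 × $2 = $100
  Refinery2 to D1: 35 × $3 = $105
  Refinery2 to D3: 10 × $3 = $30
  Refinery2 to D4: 5 × $4 = $20
Total = 100 + 105 + 30 + 20 = $255.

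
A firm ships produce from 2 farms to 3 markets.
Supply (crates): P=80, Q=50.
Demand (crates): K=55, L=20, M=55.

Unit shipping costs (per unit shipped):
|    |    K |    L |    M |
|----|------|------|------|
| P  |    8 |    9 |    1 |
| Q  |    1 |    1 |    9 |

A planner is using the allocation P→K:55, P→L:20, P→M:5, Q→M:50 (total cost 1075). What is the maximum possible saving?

770

Current plan cost = 55·8 + 20·9 + 5·1 + 50·9 = 1075.
Optimal plan:
  P to K: 25 crates
  P to M: 55 crates
  Q to K: 30 crates
  Q to L: 20 crates
Optimal cost = 305.
Saving = 1075 − 305 = 770.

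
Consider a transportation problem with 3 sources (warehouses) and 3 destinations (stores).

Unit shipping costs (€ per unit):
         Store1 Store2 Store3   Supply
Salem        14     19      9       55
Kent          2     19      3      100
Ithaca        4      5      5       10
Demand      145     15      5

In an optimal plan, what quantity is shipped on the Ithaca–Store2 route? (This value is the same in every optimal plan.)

10

Solving gives:
  Salem->Store1: 45 × €14 = €630
  Salem->Store2: 5 × €19 = €95
  Salem->Store3: 5 × €9 = €45
  Kent->Store1: 100 × €2 = €200
  Ithaca->Store2: 10 × €5 = €50
Total cost = €1020.
So Ithaca→Store2 carries 10 units.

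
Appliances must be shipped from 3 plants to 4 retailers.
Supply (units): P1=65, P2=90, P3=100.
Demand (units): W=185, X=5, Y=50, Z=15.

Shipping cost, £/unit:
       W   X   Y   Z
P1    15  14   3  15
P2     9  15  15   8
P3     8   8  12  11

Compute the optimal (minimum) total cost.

1965

Optimal allocation:
  P1->W: 10 units
  P1->X: 5 units
  P1->Y: 50 units
  P2->W: 75 units
  P2->Z: 15 units
  P3->W: 100 units
Total cost = £1965.
(Supply check: P1 ships 65; P2 ships 90; P3 ships 100.)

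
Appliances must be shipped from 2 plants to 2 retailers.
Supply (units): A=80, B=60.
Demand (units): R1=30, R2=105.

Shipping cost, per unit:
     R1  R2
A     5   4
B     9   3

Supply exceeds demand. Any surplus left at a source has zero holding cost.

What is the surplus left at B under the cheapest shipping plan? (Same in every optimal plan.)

0

An optimal plan:
  A–R1: 30 × 5 = 150
  A–R2: 45 × 4 = 180
  B–R2: 60 × 3 = 180
Total cost = 510.
B ships 60 of its 60, leaving 0.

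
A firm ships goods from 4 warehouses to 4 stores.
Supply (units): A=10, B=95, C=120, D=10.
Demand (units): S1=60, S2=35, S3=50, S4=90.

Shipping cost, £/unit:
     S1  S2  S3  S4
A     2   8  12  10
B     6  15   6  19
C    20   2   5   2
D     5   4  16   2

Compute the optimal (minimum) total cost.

Optimal allocation:
  A→S1: 10 × £2 = £20
  B→S1: 50 × £6 = £300
  B→S3: 45 × £6 = £270
  C→S2: 35 × £2 = £70
  C→S3: 5 × £5 = £25
  C→S4: 80 × £2 = £160
  D→S4: 10 × £2 = £20
Total = 20 + 300 + 270 + 70 + 25 + 160 + 20 = £865.

865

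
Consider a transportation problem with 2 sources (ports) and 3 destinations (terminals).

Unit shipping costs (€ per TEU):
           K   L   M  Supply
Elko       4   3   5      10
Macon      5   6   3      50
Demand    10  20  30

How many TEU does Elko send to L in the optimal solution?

The minimum-cost plan:
  Elko to L: 10 TEU
  Macon to K: 10 TEU
  Macon to L: 10 TEU
  Macon to M: 30 TEU
Total cost = €230.
So Elko→L carries 10 TEU.

10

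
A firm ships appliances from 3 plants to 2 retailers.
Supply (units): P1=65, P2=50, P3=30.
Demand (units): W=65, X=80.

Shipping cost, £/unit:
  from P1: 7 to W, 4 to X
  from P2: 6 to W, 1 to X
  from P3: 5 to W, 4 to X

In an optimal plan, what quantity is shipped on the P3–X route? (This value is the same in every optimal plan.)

0

Optimal shipments:
  P1->W: 35 × £7 = £245
  P1->X: 30 × £4 = £120
  P2->X: 50 × £1 = £50
  P3->W: 30 × £5 = £150
Total cost = £565.
The route P3→X is not used.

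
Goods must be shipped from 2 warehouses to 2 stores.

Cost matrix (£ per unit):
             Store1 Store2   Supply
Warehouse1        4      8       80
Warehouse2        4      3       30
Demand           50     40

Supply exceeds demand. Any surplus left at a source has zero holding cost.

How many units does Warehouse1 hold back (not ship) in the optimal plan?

Minimum-cost shipments:
  Warehouse1–Store1: 50 × £4 = £200
  Warehouse1–Store2: 10 × £8 = £80
  Warehouse2–Store2: 30 × £3 = £90
Total cost = £370.
Warehouse1 ships 60 of its 80, leaving 20.

20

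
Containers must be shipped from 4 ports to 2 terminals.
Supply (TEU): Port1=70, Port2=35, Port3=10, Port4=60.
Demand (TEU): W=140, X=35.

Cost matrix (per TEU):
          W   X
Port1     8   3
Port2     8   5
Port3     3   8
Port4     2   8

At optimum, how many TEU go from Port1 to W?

35

Optimal shipments:
  Port1–W: 35 × 8 = 280
  Port1–X: 35 × 3 = 105
  Port2–W: 35 × 8 = 280
  Port3–W: 10 × 3 = 30
  Port4–W: 60 × 2 = 120
Total cost = 815.
So Port1→W carries 35 TEU.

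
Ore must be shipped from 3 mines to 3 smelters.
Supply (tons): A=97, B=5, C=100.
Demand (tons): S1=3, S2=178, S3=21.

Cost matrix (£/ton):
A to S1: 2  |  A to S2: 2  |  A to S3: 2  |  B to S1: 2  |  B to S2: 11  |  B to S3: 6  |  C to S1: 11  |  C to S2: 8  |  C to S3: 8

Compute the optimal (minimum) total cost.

An optimal shipping plan:
  A to S2: 78 × £2 = £156
  A to S3: 19 × £2 = £38
  B to S1: 3 × £2 = £6
  B to S3: 2 × £6 = £12
  C to S2: 100 × £8 = £800
Total = 156 + 38 + 6 + 12 + 800 = £1012.
(Supply check: A ships 97; B ships 5; C ships 100.)

1012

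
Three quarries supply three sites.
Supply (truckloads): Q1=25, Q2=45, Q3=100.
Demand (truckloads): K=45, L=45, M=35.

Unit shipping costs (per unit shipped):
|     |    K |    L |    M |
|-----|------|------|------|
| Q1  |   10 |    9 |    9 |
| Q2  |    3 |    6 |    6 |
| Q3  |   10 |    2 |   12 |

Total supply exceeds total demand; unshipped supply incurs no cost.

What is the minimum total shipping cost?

570

An optimal shipping plan:
  Q1–M: 25 × 9 = 225
  Q2–K: 45 × 3 = 135
  Q3–L: 45 × 2 = 90
  Q3–M: 10 × 12 = 120
Total = 225 + 135 + 90 + 120 = 570.
(Supply check: Q1 ships 25; Q2 ships 45; Q3 ships 55.)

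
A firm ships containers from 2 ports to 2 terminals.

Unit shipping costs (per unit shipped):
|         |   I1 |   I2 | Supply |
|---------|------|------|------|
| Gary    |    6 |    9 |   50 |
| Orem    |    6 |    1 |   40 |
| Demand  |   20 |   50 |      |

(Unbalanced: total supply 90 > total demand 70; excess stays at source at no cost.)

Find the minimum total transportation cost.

One minimum-cost allocation:
  Gary->I1: 20 × 6 = 120
  Gary->I2: 10 × 9 = 90
  Orem->I2: 40 × 1 = 40
Total = 120 + 90 + 40 = 250.

250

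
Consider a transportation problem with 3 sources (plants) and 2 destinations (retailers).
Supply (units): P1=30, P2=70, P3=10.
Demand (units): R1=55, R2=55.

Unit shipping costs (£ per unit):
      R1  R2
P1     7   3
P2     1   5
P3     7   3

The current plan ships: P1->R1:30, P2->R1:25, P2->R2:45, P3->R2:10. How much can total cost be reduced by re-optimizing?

Current plan cost = 30·7 + 25·1 + 45·5 + 10·3 = £490.
Optimal plan:
  P1–R2: 30 units
  P2–R1: 55 units
  P2–R2: 15 units
  P3–R2: 10 units
Optimal cost = £250.
Saving = 490 − 250 = £240.

240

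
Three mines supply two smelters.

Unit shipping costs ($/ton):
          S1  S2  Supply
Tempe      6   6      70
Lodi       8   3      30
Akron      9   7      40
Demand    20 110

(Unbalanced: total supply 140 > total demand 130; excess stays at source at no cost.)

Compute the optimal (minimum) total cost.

720

An optimal shipping plan:
  Tempe to S1: 20 × $6 = $120
  Tempe to S2: 50 × $6 = $300
  Lodi to S2: 30 × $3 = $90
  Akron to S2: 30 × $7 = $210
Total = 120 + 300 + 90 + 210 = $720.
(Supply check: Tempe ships 70; Lodi ships 30; Akron ships 30.)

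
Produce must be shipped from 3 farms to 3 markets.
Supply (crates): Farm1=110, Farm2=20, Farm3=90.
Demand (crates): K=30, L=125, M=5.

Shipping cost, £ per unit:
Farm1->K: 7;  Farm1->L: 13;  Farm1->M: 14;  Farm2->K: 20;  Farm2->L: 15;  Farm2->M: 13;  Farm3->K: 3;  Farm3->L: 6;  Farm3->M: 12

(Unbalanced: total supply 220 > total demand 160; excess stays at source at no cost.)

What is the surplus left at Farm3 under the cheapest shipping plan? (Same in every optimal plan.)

Minimum-cost shipments:
  Farm1->K: 30 × £7 = £210
  Farm1->L: 35 × £13 = £455
  Farm2->M: 5 × £13 = £65
  Farm3->L: 90 × £6 = £540
Total cost = £1270.
Farm3 ships 90 of its 90, leaving 0.

0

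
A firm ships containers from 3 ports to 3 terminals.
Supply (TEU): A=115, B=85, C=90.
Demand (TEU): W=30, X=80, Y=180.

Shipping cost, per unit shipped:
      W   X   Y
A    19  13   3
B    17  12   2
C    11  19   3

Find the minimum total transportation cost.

Optimal allocation:
  A->X: 80 TEU
  A->Y: 35 TEU
  B->Y: 85 TEU
  C->W: 30 TEU
  C->Y: 60 TEU
Total cost = 1825.
(Supply check: A ships 115; B ships 85; C ships 90.)

1825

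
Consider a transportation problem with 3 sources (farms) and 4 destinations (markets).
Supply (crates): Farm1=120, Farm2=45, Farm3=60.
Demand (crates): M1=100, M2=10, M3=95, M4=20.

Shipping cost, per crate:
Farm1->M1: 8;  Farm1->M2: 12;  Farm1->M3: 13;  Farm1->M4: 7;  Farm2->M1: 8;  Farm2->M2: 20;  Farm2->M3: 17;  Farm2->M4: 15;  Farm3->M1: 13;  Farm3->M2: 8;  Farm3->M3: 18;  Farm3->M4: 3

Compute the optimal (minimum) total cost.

2325

A cheapest plan:
  Farm1->M1: 25 × 8 = 200
  Farm1->M3: 95 × 13 = 1235
  Farm2->M1: 45 × 8 = 360
  Farm3->M1: 30 × 13 = 390
  Farm3->M2: 10 × 8 = 80
  Farm3->M4: 20 × 3 = 60
Total = 200 + 1235 + 360 + 390 + 80 + 60 = 2325.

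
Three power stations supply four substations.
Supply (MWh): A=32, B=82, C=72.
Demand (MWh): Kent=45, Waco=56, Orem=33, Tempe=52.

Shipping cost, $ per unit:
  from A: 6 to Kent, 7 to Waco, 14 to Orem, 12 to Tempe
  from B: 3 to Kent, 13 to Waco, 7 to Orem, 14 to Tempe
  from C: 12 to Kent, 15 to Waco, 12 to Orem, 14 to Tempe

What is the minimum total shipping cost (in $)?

A cheapest plan:
  A->Waco: 32 × $7 = $224
  B->Kent: 45 × $3 = $135
  B->Waco: 4 × $13 = $52
  B->Orem: 33 × $7 = $231
  C->Waco: 20 × $15 = $300
  C->Tempe: 52 × $14 = $728
Total = 224 + 135 + 52 + 231 + 300 + 728 = $1670.
(Supply check: A ships 32; B ships 82; C ships 72.)

1670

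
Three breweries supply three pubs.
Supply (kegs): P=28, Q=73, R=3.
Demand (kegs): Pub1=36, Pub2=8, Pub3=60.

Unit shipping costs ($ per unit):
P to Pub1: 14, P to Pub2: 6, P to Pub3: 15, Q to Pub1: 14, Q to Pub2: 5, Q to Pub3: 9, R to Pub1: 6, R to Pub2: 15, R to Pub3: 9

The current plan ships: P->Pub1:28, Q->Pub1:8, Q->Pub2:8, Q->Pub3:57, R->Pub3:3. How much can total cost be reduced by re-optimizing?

24

Current plan cost = 28·14 + 8·14 + 8·5 + 57·9 + 3·9 = $1084.
Optimal plan:
  P to Pub1: 28 × $14 = $392
  Q to Pub1: 5 × $14 = $70
  Q to Pub2: 8 × $5 = $40
  Q to Pub3: 60 × $9 = $540
  R to Pub1: 3 × $6 = $18
Optimal cost = $1060.
Saving = 1084 − 1060 = $24.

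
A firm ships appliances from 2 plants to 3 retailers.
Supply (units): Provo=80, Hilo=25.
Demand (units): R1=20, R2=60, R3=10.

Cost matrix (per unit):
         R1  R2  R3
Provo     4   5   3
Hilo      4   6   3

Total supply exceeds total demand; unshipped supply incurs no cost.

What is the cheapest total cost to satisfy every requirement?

410

A cheapest plan:
  Provo→R1: 20 × 4 = 80
  Provo→R2: 60 × 5 = 300
  Hilo→R3: 10 × 3 = 30
Total = 80 + 300 + 30 = 410.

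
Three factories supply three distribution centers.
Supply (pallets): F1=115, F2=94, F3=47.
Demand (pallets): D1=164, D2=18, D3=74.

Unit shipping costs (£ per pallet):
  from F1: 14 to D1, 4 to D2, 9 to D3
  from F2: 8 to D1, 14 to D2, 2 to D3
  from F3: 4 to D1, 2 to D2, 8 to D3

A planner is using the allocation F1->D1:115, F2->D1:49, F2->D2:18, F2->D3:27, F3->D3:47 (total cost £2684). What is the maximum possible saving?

758

Current plan cost = 115·14 + 49·8 + 18·14 + 27·2 + 47·8 = £2684.
Optimal plan:
  F1–D1: 97 × £14 = £1358
  F1–D2: 18 × £4 = £72
  F2–D1: 20 × £8 = £160
  F2–D3: 74 × £2 = £148
  F3–D1: 47 × £4 = £188
Optimal cost = £1926.
Saving = 2684 − 1926 = £758.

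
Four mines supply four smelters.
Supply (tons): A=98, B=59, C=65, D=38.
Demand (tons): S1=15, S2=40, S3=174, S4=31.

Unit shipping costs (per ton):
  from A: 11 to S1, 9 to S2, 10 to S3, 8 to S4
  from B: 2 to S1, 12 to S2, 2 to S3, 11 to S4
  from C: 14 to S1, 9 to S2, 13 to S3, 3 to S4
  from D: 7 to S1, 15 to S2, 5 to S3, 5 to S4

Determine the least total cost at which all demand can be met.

An optimal shipping plan:
  A to S2: 6 tons
  A to S3: 92 tons
  B to S1: 15 tons
  B to S3: 44 tons
  C to S2: 34 tons
  C to S4: 31 tons
  D to S3: 38 tons
Total cost = 1681.

1681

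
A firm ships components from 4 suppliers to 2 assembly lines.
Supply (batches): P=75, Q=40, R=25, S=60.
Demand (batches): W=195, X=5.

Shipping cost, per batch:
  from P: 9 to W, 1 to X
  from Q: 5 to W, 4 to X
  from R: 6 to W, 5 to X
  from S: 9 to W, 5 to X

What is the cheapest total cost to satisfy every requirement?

Optimal allocation:
  P to W: 70 × 9 = 630
  P to X: 5 × 1 = 5
  Q to W: 40 × 5 = 200
  R to W: 25 × 6 = 150
  S to W: 60 × 9 = 540
Total = 630 + 5 + 200 + 150 + 540 = 1525.

1525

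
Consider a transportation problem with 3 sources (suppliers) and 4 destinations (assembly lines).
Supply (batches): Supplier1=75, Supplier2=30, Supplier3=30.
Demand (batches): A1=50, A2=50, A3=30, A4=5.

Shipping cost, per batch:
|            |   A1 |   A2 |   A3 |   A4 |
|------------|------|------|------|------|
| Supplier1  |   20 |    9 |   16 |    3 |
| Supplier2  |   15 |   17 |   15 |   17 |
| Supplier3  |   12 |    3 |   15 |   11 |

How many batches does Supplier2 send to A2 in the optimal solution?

0

Solving gives:
  Supplier1–A2: 40 × 9 = 360
  Supplier1–A3: 30 × 16 = 480
  Supplier1–A4: 5 × 3 = 15
  Supplier2–A1: 30 × 15 = 450
  Supplier3–A1: 20 × 12 = 240
  Supplier3–A2: 10 × 3 = 30
Total cost = 1575.
The route Supplier2→A2 is not used.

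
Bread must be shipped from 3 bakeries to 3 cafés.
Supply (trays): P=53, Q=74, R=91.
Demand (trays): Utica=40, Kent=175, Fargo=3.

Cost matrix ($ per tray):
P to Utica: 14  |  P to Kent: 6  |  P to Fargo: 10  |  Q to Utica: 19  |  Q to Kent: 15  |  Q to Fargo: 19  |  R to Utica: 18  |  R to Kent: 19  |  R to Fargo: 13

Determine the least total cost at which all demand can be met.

3099

Optimal allocation:
  P→Kent: 53 × $6 = $318
  Q→Kent: 74 × $15 = $1110
  R→Utica: 40 × $18 = $720
  R→Kent: 48 × $19 = $912
  R→Fargo: 3 × $13 = $39
Total = 318 + 1110 + 720 + 912 + 39 = $3099.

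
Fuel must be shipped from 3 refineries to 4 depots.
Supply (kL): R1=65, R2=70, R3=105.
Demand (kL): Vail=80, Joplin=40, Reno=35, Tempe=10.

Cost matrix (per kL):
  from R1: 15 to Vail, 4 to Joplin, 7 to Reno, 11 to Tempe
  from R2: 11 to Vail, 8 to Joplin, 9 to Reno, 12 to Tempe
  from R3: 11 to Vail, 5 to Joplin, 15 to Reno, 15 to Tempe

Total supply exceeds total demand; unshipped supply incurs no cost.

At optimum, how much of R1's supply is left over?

0

Minimum-cost shipments:
  R1->Joplin: 20 × 4 = 80
  R1->Reno: 35 × 7 = 245
  R1->Tempe: 10 × 11 = 110
  R2->Vail: 70 × 11 = 770
  R3->Vail: 10 × 11 = 110
  R3->Joplin: 20 × 5 = 100
Total cost = 1415.
R1 ships 65 of its 65, leaving 0.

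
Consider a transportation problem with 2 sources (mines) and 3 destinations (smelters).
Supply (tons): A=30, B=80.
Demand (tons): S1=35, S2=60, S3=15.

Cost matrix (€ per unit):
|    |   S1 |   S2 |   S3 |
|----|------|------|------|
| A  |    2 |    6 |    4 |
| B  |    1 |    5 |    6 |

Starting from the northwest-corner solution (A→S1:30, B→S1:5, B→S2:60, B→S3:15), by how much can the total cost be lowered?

45

Current plan cost = 30·2 + 5·1 + 60·5 + 15·6 = €455.
Optimal plan:
  A→S1: 15 × €2 = €30
  A→S3: 15 × €4 = €60
  B→S1: 20 × €1 = €20
  B→S2: 60 × €5 = €300
Optimal cost = €410.
Saving = 455 − 410 = €45.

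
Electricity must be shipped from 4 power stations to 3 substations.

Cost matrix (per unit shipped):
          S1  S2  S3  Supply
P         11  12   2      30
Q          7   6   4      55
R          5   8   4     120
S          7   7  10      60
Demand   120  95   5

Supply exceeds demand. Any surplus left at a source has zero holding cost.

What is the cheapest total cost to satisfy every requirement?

A cheapest plan:
  P->S3: 5 × 2 = 10
  Q->S2: 55 × 6 = 330
  R->S1: 120 × 5 = 600
  S->S2: 40 × 7 = 280
Total = 10 + 330 + 600 + 280 = 1220.
(Supply check: P ships 5; Q ships 55; R ships 120; S ships 40.)

1220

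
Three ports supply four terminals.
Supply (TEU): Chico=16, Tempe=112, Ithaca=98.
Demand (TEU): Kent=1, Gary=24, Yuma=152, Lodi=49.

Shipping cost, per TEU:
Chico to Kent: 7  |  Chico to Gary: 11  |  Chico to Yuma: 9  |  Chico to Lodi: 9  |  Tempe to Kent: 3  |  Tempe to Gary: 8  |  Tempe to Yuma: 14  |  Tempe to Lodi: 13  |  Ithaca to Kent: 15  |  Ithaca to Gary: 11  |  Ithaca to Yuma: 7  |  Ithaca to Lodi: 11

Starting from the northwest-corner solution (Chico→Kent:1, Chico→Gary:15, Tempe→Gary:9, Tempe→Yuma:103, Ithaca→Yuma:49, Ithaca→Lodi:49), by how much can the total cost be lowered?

374

Current plan cost = 1·7 + 15·11 + 9·8 + 103·14 + 49·7 + 49·11 = 2568.
Optimal plan:
  Chico→Yuma: 16 × 9 = 144
  Tempe→Kent: 1 × 3 = 3
  Tempe→Gary: 24 × 8 = 192
  Tempe→Yuma: 38 × 14 = 532
  Tempe→Lodi: 49 × 13 = 637
  Ithaca→Yuma: 98 × 7 = 686
Optimal cost = 2194.
Saving = 2568 − 2194 = 374.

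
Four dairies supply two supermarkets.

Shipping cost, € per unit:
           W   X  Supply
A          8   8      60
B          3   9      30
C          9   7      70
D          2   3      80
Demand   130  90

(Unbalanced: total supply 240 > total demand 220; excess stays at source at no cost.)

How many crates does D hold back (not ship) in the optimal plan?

0

An optimal plan:
  A->W: 20 × €8 = €160
  A->X: 20 × €8 = €160
  B->W: 30 × €3 = €90
  C->X: 70 × €7 = €490
  D->W: 80 × €2 = €160
Total cost = €1060.
D ships 80 of its 80, leaving 0.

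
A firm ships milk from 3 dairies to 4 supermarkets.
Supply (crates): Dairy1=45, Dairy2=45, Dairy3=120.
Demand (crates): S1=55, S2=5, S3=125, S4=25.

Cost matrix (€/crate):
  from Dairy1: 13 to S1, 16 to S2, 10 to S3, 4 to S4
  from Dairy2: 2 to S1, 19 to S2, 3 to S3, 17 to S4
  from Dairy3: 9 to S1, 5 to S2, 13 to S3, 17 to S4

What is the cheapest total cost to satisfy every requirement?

An optimal shipping plan:
  Dairy1–S3: 20 × €10 = €200
  Dairy1–S4: 25 × €4 = €100
  Dairy2–S3: 45 × €3 = €135
  Dairy3–S1: 55 × €9 = €495
  Dairy3–S2: 5 × €5 = €25
  Dairy3–S3: 60 × €13 = €780
Total = 200 + 100 + 135 + 495 + 25 + 780 = €1735.

1735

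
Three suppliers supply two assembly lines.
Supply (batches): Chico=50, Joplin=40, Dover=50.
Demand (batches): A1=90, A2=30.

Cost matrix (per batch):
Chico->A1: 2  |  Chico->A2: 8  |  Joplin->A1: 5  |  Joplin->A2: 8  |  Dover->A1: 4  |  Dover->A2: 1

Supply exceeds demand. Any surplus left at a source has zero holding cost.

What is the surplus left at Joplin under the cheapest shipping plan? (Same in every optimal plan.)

20

Minimum-cost shipments:
  Chico to A1: 50 × 2 = 100
  Joplin to A1: 20 × 5 = 100
  Dover to A1: 20 × 4 = 80
  Dover to A2: 30 × 1 = 30
Total cost = 310.
Joplin ships 20 of its 40, leaving 20.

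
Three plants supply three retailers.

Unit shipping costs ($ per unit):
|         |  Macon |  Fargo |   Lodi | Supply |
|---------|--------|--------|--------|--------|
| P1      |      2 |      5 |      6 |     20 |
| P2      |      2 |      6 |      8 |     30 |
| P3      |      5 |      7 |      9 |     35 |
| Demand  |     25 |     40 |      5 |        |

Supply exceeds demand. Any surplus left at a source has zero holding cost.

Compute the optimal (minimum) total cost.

325

One minimum-cost allocation:
  P1→Fargo: 15 × $5 = $75
  P1→Lodi: 5 × $6 = $30
  P2→Macon: 25 × $2 = $50
  P2→Fargo: 5 × $6 = $30
  P3→Fargo: 20 × $7 = $140
Total = 75 + 30 + 50 + 30 + 140 = $325.
(Supply check: P1 ships 20; P2 ships 30; P3 ships 20.)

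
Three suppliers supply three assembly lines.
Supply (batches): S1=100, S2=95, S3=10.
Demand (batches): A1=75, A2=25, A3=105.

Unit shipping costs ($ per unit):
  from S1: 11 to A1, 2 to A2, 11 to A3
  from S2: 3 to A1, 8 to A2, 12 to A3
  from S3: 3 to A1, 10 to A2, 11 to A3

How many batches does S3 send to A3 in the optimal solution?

Solving gives:
  S1->A2: 25 × $2 = $50
  S1->A3: 75 × $11 = $825
  S2->A1: 75 × $3 = $225
  S2->A3: 20 × $12 = $240
  S3->A3: 10 × $11 = $110
Total cost = $1450.
So S3→A3 carries 10 batches.

10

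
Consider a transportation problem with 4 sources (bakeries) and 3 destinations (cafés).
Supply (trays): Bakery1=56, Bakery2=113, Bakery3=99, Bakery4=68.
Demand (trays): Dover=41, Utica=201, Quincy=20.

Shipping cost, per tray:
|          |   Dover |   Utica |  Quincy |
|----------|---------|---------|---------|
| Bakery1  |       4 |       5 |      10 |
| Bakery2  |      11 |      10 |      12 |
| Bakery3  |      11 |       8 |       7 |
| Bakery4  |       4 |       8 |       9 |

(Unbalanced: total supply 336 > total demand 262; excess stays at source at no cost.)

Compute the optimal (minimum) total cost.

A cheapest plan:
  Bakery1->Utica: 56 × 5 = 280
  Bakery2->Utica: 39 × 10 = 390
  Bakery3->Utica: 79 × 8 = 632
  Bakery3->Quincy: 20 × 7 = 140
  Bakery4->Dover: 41 × 4 = 164
  Bakery4->Utica: 27 × 8 = 216
Total = 280 + 390 + 632 + 140 + 164 + 216 = 1822.
(Supply check: Bakery1 ships 56; Bakery2 ships 39; Bakery3 ships 99; Bakery4 ships 68.)

1822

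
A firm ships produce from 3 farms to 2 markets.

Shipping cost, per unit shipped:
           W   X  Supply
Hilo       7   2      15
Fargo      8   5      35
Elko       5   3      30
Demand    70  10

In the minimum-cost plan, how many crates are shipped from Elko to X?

0

The minimum-cost plan:
  Hilo->W: 5 × 7 = 35
  Hilo->X: 10 × 2 = 20
  Fargo->W: 35 × 8 = 280
  Elko->W: 30 × 5 = 150
Total cost = 485.
The route Elko→X is not used.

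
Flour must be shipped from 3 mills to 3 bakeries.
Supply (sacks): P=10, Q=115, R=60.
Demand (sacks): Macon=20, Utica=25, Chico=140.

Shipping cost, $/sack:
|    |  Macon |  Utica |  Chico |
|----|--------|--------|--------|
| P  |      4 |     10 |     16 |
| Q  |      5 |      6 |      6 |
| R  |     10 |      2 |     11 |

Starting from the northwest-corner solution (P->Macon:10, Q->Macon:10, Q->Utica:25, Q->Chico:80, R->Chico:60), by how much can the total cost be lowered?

225

Current plan cost = 10·4 + 10·5 + 25·6 + 80·6 + 60·11 = $1380.
Optimal plan:
  P→Macon: 10 sacks
  Q→Chico: 115 sacks
  R→Macon: 10 sacks
  R→Utica: 25 sacks
  R→Chico: 25 sacks
Optimal cost = $1155.
Saving = 1380 − 1155 = $225.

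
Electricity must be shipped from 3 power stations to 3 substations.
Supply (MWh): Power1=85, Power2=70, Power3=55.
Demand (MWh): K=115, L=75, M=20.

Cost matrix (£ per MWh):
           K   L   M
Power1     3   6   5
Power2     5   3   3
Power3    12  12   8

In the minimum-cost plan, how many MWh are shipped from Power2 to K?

0

The minimum-cost plan:
  Power1→K: 85 MWh
  Power2→L: 70 MWh
  Power3→K: 30 MWh
  Power3→L: 5 MWh
  Power3→M: 20 MWh
Total cost = £1045.
The route Power2→K is not used.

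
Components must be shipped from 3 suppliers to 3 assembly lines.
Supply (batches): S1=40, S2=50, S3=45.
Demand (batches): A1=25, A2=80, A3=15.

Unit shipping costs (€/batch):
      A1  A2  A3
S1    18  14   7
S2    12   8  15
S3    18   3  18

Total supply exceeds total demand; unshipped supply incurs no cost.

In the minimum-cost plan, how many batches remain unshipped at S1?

15

Minimum-cost shipments:
  S1→A2: 10 × €14 = €140
  S1→A3: 15 × €7 = €105
  S2→A1: 25 × €12 = €300
  S2→A2: 25 × €8 = €200
  S3→A2: 45 × €3 = €135
Total cost = €880.
S1 ships 25 of its 40, leaving 15.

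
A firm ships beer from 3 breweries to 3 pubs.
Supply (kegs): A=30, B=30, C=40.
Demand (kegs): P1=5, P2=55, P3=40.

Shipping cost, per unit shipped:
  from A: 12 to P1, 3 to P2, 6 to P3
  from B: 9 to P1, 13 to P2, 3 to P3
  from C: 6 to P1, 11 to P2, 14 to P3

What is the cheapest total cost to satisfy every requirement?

625

A cheapest plan:
  A to P2: 20 × 3 = 60
  A to P3: 10 × 6 = 60
  B to P3: 30 × 3 = 90
  C to P1: 5 × 6 = 30
  C to P2: 35 × 11 = 385
Total = 60 + 60 + 90 + 30 + 385 = 625.
(Supply check: A ships 30; B ships 30; C ships 40.)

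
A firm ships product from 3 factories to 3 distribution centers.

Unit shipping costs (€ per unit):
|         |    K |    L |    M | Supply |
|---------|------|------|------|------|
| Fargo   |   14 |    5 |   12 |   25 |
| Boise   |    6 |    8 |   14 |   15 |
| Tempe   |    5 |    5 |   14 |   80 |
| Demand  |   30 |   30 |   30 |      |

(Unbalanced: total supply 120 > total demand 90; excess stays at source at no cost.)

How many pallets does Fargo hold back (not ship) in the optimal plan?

Minimum-cost shipments:
  Fargo->M: 25 × €12 = €300
  Boise->M: 5 × €14 = €70
  Tempe->K: 30 × €5 = €150
  Tempe->L: 30 × €5 = €150
Total cost = €670.
Fargo ships 25 of its 25, leaving 0.

0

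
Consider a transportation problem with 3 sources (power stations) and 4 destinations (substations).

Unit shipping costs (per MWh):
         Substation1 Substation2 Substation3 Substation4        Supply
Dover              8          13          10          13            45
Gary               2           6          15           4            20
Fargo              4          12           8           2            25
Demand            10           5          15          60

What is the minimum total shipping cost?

An optimal shipping plan:
  Dover to Substation1: 10 × 8 = 80
  Dover to Substation2: 5 × 13 = 65
  Dover to Substation3: 15 × 10 = 150
  Dover to Substation4: 15 × 13 = 195
  Gary to Substation4: 20 × 4 = 80
  Fargo to Substation4: 25 × 2 = 50
Total = 80 + 65 + 150 + 195 + 80 + 50 = 620.

620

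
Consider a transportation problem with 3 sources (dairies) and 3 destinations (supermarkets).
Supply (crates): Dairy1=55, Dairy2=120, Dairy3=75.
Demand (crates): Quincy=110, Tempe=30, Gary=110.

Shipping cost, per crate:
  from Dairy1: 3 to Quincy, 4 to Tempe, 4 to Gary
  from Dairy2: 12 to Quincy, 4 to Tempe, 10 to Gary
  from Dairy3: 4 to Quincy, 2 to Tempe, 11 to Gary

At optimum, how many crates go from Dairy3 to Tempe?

Solving gives:
  Dairy1–Quincy: 35 × 3 = 105
  Dairy1–Gary: 20 × 4 = 80
  Dairy2–Tempe: 30 × 4 = 120
  Dairy2–Gary: 90 × 10 = 900
  Dairy3–Quincy: 75 × 4 = 300
Total cost = 1505.
The route Dairy3→Tempe is not used.

0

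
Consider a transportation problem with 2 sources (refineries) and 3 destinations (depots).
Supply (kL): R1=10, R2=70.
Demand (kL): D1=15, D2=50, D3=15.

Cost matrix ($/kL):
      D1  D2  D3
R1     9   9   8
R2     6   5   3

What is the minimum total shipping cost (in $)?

415

A cheapest plan:
  R1->D1: 10 × $9 = $90
  R2->D1: 5 × $6 = $30
  R2->D2: 50 × $5 = $250
  R2->D3: 15 × $3 = $45
Total = 90 + 30 + 250 + 45 = $415.
(Supply check: R1 ships 10; R2 ships 70.)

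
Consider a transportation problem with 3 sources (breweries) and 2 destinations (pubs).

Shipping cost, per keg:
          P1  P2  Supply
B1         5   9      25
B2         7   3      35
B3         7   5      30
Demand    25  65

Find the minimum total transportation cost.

A cheapest plan:
  B1–P1: 25 × 5 = 125
  B2–P2: 35 × 3 = 105
  B3–P2: 30 × 5 = 150
Total = 125 + 105 + 150 = 380.

380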